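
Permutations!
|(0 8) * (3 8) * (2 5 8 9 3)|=|(0 2 5 8)(3 9)|=4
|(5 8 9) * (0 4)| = |(0 4)(5 8 9)| = 6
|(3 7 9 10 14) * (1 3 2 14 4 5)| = |(1 3 7 9 10 4 5)(2 14)| = 14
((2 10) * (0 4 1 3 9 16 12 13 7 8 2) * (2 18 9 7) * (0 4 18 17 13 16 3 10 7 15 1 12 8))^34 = (0 15 12 13 18 1 16 2 9 10 8 7 3 4 17) = [15, 16, 9, 4, 17, 5, 6, 3, 7, 10, 8, 11, 13, 18, 14, 12, 2, 0, 1]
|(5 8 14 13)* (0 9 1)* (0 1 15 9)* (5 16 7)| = 6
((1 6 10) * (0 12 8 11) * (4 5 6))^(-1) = (0 11 8 12)(1 10 6 5 4) = [11, 10, 2, 3, 1, 4, 5, 7, 12, 9, 6, 8, 0]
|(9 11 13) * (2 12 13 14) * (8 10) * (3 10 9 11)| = |(2 12 13 11 14)(3 10 8 9)| = 20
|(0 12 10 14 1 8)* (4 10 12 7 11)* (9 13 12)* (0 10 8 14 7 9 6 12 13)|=10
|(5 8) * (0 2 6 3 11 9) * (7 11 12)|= 8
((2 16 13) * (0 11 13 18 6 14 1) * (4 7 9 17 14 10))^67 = (0 17 4 18 13 1 9 10 16 11 14 7 6 2) = [17, 9, 0, 3, 18, 5, 2, 6, 8, 10, 16, 14, 12, 1, 7, 15, 11, 4, 13]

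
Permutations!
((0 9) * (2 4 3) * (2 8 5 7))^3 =(0 9)(2 8)(3 7)(4 5) =[9, 1, 8, 7, 5, 4, 6, 3, 2, 0]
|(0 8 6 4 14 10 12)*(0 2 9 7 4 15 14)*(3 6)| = |(0 8 3 6 15 14 10 12 2 9 7 4)| = 12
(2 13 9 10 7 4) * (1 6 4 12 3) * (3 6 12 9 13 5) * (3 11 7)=(13)(1 12 6 4 2 5 11 7 9 10 3)=[0, 12, 5, 1, 2, 11, 4, 9, 8, 10, 3, 7, 6, 13]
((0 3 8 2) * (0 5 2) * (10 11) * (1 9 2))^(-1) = (0 8 3)(1 5 2 9)(10 11) = [8, 5, 9, 0, 4, 2, 6, 7, 3, 1, 11, 10]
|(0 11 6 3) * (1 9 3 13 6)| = |(0 11 1 9 3)(6 13)| = 10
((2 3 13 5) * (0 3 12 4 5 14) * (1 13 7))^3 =[1, 0, 5, 13, 12, 4, 6, 14, 8, 9, 10, 11, 2, 3, 7] =(0 1)(2 5 4 12)(3 13)(7 14)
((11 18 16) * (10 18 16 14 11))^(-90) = [0, 1, 2, 3, 4, 5, 6, 7, 8, 9, 10, 11, 12, 13, 14, 15, 16, 17, 18] = (18)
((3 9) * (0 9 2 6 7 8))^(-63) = [0, 1, 2, 3, 4, 5, 6, 7, 8, 9] = (9)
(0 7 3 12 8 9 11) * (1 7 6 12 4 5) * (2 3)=[6, 7, 3, 4, 5, 1, 12, 2, 9, 11, 10, 0, 8]=(0 6 12 8 9 11)(1 7 2 3 4 5)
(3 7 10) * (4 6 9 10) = [0, 1, 2, 7, 6, 5, 9, 4, 8, 10, 3] = (3 7 4 6 9 10)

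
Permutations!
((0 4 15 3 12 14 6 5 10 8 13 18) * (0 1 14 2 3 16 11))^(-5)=(1 5 13 14 10 18 6 8)(2 3 12)=[0, 5, 3, 12, 4, 13, 8, 7, 1, 9, 18, 11, 2, 14, 10, 15, 16, 17, 6]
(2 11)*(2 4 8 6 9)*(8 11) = [0, 1, 8, 3, 11, 5, 9, 7, 6, 2, 10, 4] = (2 8 6 9)(4 11)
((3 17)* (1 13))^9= (1 13)(3 17)= [0, 13, 2, 17, 4, 5, 6, 7, 8, 9, 10, 11, 12, 1, 14, 15, 16, 3]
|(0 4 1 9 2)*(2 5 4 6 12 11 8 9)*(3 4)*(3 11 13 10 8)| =|(0 6 12 13 10 8 9 5 11 3 4 1 2)| =13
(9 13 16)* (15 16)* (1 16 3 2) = [0, 16, 1, 2, 4, 5, 6, 7, 8, 13, 10, 11, 12, 15, 14, 3, 9] = (1 16 9 13 15 3 2)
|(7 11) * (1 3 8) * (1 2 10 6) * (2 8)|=10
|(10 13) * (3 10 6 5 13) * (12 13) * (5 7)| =10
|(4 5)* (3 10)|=2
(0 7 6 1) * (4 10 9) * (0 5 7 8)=(0 8)(1 5 7 6)(4 10 9)=[8, 5, 2, 3, 10, 7, 1, 6, 0, 4, 9]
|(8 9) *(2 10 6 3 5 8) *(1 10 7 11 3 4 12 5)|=12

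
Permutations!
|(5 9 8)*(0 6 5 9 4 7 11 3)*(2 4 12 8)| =11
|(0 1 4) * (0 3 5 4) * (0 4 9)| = 6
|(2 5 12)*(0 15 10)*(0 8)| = |(0 15 10 8)(2 5 12)| = 12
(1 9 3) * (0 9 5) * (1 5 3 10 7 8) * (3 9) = (0 3 5)(1 9 10 7 8) = [3, 9, 2, 5, 4, 0, 6, 8, 1, 10, 7]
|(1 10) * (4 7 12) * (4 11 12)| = 2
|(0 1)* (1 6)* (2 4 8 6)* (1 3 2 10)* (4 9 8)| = |(0 10 1)(2 9 8 6 3)| = 15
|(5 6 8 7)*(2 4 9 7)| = |(2 4 9 7 5 6 8)| = 7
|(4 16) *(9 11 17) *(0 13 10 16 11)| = |(0 13 10 16 4 11 17 9)| = 8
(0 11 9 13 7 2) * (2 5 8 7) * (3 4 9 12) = [11, 1, 0, 4, 9, 8, 6, 5, 7, 13, 10, 12, 3, 2] = (0 11 12 3 4 9 13 2)(5 8 7)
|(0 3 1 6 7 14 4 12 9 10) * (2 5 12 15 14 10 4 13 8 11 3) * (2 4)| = 12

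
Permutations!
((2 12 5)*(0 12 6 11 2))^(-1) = (0 5 12)(2 11 6) = [5, 1, 11, 3, 4, 12, 2, 7, 8, 9, 10, 6, 0]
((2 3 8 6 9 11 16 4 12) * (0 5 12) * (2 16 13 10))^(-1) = (0 4 16 12 5)(2 10 13 11 9 6 8 3) = [4, 1, 10, 2, 16, 0, 8, 7, 3, 6, 13, 9, 5, 11, 14, 15, 12]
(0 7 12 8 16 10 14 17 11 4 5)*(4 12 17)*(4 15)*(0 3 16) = (0 7 17 11 12 8)(3 16 10 14 15 4 5) = [7, 1, 2, 16, 5, 3, 6, 17, 0, 9, 14, 12, 8, 13, 15, 4, 10, 11]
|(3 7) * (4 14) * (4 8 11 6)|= 10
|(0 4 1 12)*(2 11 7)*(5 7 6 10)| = 12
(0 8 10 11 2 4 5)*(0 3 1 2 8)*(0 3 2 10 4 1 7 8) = (0 3 7 8 4 5 2 1 10 11) = [3, 10, 1, 7, 5, 2, 6, 8, 4, 9, 11, 0]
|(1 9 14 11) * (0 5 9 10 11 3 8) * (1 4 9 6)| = |(0 5 6 1 10 11 4 9 14 3 8)| = 11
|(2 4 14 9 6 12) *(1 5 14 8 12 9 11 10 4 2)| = |(1 5 14 11 10 4 8 12)(6 9)| = 8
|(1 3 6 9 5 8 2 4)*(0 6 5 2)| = |(0 6 9 2 4 1 3 5 8)| = 9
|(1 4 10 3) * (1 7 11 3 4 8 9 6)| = 12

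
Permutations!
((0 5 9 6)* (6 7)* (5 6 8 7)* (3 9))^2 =[0, 1, 2, 5, 4, 9, 6, 7, 8, 3] =(3 5 9)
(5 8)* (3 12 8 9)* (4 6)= [0, 1, 2, 12, 6, 9, 4, 7, 5, 3, 10, 11, 8]= (3 12 8 5 9)(4 6)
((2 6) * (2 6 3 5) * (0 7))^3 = [7, 1, 2, 3, 4, 5, 6, 0] = (0 7)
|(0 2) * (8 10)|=2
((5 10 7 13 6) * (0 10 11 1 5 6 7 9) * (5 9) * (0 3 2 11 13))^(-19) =(0 10 5 13 7)(1 9 3 2 11) =[10, 9, 11, 2, 4, 13, 6, 0, 8, 3, 5, 1, 12, 7]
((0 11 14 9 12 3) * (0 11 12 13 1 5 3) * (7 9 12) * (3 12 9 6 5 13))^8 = (14)(0 5 7 12 6) = [5, 1, 2, 3, 4, 7, 0, 12, 8, 9, 10, 11, 6, 13, 14]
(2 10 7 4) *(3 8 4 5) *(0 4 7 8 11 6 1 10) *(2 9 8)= (0 4 9 8 7 5 3 11 6 1 10 2)= [4, 10, 0, 11, 9, 3, 1, 5, 7, 8, 2, 6]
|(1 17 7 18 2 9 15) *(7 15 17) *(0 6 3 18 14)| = |(0 6 3 18 2 9 17 15 1 7 14)| = 11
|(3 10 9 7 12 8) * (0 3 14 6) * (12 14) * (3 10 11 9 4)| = |(0 10 4 3 11 9 7 14 6)(8 12)| = 18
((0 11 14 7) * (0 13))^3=[7, 1, 2, 3, 4, 5, 6, 11, 8, 9, 10, 13, 12, 14, 0]=(0 7 11 13 14)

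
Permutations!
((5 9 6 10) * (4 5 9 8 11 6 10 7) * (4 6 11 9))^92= (11)(4 8 10 5 9)= [0, 1, 2, 3, 8, 9, 6, 7, 10, 4, 5, 11]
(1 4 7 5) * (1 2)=(1 4 7 5 2)=[0, 4, 1, 3, 7, 2, 6, 5]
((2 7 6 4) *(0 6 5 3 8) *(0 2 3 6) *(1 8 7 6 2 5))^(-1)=(1 7 3 4 6 2 5 8)=[0, 7, 5, 4, 6, 8, 2, 3, 1]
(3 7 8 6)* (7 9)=(3 9 7 8 6)=[0, 1, 2, 9, 4, 5, 3, 8, 6, 7]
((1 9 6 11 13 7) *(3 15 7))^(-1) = (1 7 15 3 13 11 6 9) = [0, 7, 2, 13, 4, 5, 9, 15, 8, 1, 10, 6, 12, 11, 14, 3]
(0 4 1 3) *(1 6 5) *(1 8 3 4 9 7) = (0 9 7 1 4 6 5 8 3) = [9, 4, 2, 0, 6, 8, 5, 1, 3, 7]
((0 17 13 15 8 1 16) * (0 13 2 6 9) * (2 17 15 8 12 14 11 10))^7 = (17)(0 6 10 14 15 9 2 11 12)(1 8 13 16) = [6, 8, 11, 3, 4, 5, 10, 7, 13, 2, 14, 12, 0, 16, 15, 9, 1, 17]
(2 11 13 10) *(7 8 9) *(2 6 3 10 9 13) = (2 11)(3 10 6)(7 8 13 9) = [0, 1, 11, 10, 4, 5, 3, 8, 13, 7, 6, 2, 12, 9]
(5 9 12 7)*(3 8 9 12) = [0, 1, 2, 8, 4, 12, 6, 5, 9, 3, 10, 11, 7] = (3 8 9)(5 12 7)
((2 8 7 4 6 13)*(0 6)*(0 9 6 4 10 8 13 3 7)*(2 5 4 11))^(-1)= (0 8 10 7 3 6 9 4 5 13 2 11)= [8, 1, 11, 6, 5, 13, 9, 3, 10, 4, 7, 0, 12, 2]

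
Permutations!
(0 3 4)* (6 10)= [3, 1, 2, 4, 0, 5, 10, 7, 8, 9, 6]= (0 3 4)(6 10)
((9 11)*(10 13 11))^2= (9 13)(10 11)= [0, 1, 2, 3, 4, 5, 6, 7, 8, 13, 11, 10, 12, 9]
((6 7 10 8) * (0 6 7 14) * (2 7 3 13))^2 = (0 14 6)(2 10 3)(7 8 13) = [14, 1, 10, 2, 4, 5, 0, 8, 13, 9, 3, 11, 12, 7, 6]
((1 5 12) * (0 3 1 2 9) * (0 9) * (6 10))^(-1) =[2, 3, 12, 0, 4, 1, 10, 7, 8, 9, 6, 11, 5] =(0 2 12 5 1 3)(6 10)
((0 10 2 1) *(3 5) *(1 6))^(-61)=(0 1 6 2 10)(3 5)=[1, 6, 10, 5, 4, 3, 2, 7, 8, 9, 0]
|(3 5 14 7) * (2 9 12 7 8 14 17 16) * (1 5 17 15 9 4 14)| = 13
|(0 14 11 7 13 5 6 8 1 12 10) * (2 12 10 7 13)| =|(0 14 11 13 5 6 8 1 10)(2 12 7)| =9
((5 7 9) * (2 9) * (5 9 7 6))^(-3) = (9)(2 7)(5 6) = [0, 1, 7, 3, 4, 6, 5, 2, 8, 9]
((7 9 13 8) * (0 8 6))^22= (0 13 7)(6 9 8)= [13, 1, 2, 3, 4, 5, 9, 0, 6, 8, 10, 11, 12, 7]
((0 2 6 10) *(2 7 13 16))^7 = (16) = [0, 1, 2, 3, 4, 5, 6, 7, 8, 9, 10, 11, 12, 13, 14, 15, 16]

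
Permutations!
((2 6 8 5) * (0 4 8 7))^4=(0 2 4 6 8 7 5)=[2, 1, 4, 3, 6, 0, 8, 5, 7]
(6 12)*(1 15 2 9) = (1 15 2 9)(6 12) = [0, 15, 9, 3, 4, 5, 12, 7, 8, 1, 10, 11, 6, 13, 14, 2]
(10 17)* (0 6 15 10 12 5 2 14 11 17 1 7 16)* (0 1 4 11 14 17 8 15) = (0 6)(1 7 16)(2 17 12 5)(4 11 8 15 10) = [6, 7, 17, 3, 11, 2, 0, 16, 15, 9, 4, 8, 5, 13, 14, 10, 1, 12]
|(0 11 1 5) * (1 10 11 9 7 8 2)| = 14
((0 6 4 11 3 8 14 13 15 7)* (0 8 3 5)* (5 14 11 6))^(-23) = (0 5)(4 6)(7 8 11 14 13 15) = [5, 1, 2, 3, 6, 0, 4, 8, 11, 9, 10, 14, 12, 15, 13, 7]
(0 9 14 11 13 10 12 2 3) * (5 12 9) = (0 5 12 2 3)(9 14 11 13 10) = [5, 1, 3, 0, 4, 12, 6, 7, 8, 14, 9, 13, 2, 10, 11]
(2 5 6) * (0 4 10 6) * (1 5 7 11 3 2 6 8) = (0 4 10 8 1 5)(2 7 11 3) = [4, 5, 7, 2, 10, 0, 6, 11, 1, 9, 8, 3]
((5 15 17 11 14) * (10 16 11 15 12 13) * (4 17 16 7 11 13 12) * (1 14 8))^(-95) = (1 14 5 4 17 15 16 13 10 7 11 8) = [0, 14, 2, 3, 17, 4, 6, 11, 1, 9, 7, 8, 12, 10, 5, 16, 13, 15]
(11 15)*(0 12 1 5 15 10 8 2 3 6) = (0 12 1 5 15 11 10 8 2 3 6) = [12, 5, 3, 6, 4, 15, 0, 7, 2, 9, 8, 10, 1, 13, 14, 11]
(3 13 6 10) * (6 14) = [0, 1, 2, 13, 4, 5, 10, 7, 8, 9, 3, 11, 12, 14, 6] = (3 13 14 6 10)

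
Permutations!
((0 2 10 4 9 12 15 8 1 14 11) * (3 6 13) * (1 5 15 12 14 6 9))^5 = (0 6 11 1 14 4 9 10 3 2 13)(5 8 15) = [6, 14, 13, 2, 9, 8, 11, 7, 15, 10, 3, 1, 12, 0, 4, 5]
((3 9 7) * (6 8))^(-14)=[0, 1, 2, 9, 4, 5, 6, 3, 8, 7]=(3 9 7)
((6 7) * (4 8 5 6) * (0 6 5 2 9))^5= (0 2 4 6 9 8 7)= [2, 1, 4, 3, 6, 5, 9, 0, 7, 8]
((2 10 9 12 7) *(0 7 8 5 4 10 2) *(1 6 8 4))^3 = (0 7)(1 5 8 6)(4 12 9 10) = [7, 5, 2, 3, 12, 8, 1, 0, 6, 10, 4, 11, 9]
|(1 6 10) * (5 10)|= 4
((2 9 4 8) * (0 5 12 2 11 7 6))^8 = (0 7 8 9 12)(2 5 6 11 4) = [7, 1, 5, 3, 2, 6, 11, 8, 9, 12, 10, 4, 0]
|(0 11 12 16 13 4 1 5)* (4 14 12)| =|(0 11 4 1 5)(12 16 13 14)| =20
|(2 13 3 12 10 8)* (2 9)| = 7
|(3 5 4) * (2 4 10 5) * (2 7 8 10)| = |(2 4 3 7 8 10 5)| = 7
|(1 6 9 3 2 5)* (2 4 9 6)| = 3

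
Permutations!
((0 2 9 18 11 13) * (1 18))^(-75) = (0 9 18 13 2 1 11) = [9, 11, 1, 3, 4, 5, 6, 7, 8, 18, 10, 0, 12, 2, 14, 15, 16, 17, 13]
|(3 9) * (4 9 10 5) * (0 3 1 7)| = |(0 3 10 5 4 9 1 7)| = 8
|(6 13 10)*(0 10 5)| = 5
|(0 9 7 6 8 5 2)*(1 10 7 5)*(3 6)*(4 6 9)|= |(0 4 6 8 1 10 7 3 9 5 2)|= 11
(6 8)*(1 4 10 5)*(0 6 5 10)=[6, 4, 2, 3, 0, 1, 8, 7, 5, 9, 10]=(10)(0 6 8 5 1 4)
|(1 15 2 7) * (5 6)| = |(1 15 2 7)(5 6)| = 4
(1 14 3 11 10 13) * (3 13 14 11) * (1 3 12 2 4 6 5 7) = (1 11 10 14 13 3 12 2 4 6 5 7) = [0, 11, 4, 12, 6, 7, 5, 1, 8, 9, 14, 10, 2, 3, 13]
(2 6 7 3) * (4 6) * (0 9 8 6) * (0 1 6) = (0 9 8)(1 6 7 3 2 4) = [9, 6, 4, 2, 1, 5, 7, 3, 0, 8]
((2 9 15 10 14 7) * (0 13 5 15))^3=(0 15 7)(2 13 10)(5 14 9)=[15, 1, 13, 3, 4, 14, 6, 0, 8, 5, 2, 11, 12, 10, 9, 7]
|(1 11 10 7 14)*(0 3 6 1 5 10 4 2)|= 28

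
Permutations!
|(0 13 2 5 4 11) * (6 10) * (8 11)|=|(0 13 2 5 4 8 11)(6 10)|=14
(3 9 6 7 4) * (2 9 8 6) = [0, 1, 9, 8, 3, 5, 7, 4, 6, 2] = (2 9)(3 8 6 7 4)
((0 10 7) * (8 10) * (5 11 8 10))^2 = (0 7 10)(5 8 11) = [7, 1, 2, 3, 4, 8, 6, 10, 11, 9, 0, 5]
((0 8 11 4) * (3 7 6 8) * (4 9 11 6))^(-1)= (0 4 7 3)(6 8)(9 11)= [4, 1, 2, 0, 7, 5, 8, 3, 6, 11, 10, 9]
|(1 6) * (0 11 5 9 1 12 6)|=|(0 11 5 9 1)(6 12)|=10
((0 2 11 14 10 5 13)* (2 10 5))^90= (0 13 5 14 11 2 10)= [13, 1, 10, 3, 4, 14, 6, 7, 8, 9, 0, 2, 12, 5, 11]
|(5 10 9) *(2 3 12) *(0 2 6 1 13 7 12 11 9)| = |(0 2 3 11 9 5 10)(1 13 7 12 6)| = 35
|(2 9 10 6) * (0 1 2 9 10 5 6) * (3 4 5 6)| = 12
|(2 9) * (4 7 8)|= |(2 9)(4 7 8)|= 6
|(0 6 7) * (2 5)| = 6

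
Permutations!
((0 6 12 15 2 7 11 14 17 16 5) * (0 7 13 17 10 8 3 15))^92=(0 12 6)(2 10 5)(3 11 17)(7 13 8)(14 16 15)=[12, 1, 10, 11, 4, 2, 0, 13, 7, 9, 5, 17, 6, 8, 16, 14, 15, 3]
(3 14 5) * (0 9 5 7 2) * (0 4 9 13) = (0 13)(2 4 9 5 3 14 7) = [13, 1, 4, 14, 9, 3, 6, 2, 8, 5, 10, 11, 12, 0, 7]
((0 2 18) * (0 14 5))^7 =(0 18 5 2 14) =[18, 1, 14, 3, 4, 2, 6, 7, 8, 9, 10, 11, 12, 13, 0, 15, 16, 17, 5]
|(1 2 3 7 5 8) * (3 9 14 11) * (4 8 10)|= |(1 2 9 14 11 3 7 5 10 4 8)|= 11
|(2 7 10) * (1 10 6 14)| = |(1 10 2 7 6 14)| = 6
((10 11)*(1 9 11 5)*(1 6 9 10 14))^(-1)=[0, 14, 2, 3, 4, 10, 5, 7, 8, 6, 1, 9, 12, 13, 11]=(1 14 11 9 6 5 10)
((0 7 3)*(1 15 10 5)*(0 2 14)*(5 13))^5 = (15) = [0, 1, 2, 3, 4, 5, 6, 7, 8, 9, 10, 11, 12, 13, 14, 15]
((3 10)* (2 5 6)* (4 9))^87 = (3 10)(4 9) = [0, 1, 2, 10, 9, 5, 6, 7, 8, 4, 3]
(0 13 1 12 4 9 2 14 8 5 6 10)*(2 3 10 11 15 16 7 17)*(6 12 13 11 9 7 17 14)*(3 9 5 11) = (0 3 10)(1 13)(2 6 5 12 4 7 14 8 11 15 16 17) = [3, 13, 6, 10, 7, 12, 5, 14, 11, 9, 0, 15, 4, 1, 8, 16, 17, 2]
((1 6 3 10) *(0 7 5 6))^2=(0 5 3 1 7 6 10)=[5, 7, 2, 1, 4, 3, 10, 6, 8, 9, 0]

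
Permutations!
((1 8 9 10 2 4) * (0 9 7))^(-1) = [7, 4, 10, 3, 2, 5, 6, 8, 1, 0, 9] = (0 7 8 1 4 2 10 9)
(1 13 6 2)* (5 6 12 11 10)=(1 13 12 11 10 5 6 2)=[0, 13, 1, 3, 4, 6, 2, 7, 8, 9, 5, 10, 11, 12]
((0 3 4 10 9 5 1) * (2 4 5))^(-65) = [1, 5, 9, 0, 2, 3, 6, 7, 8, 10, 4] = (0 1 5 3)(2 9 10 4)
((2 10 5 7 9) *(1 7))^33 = (1 2)(5 9)(7 10) = [0, 2, 1, 3, 4, 9, 6, 10, 8, 5, 7]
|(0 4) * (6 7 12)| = |(0 4)(6 7 12)| = 6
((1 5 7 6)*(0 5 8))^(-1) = (0 8 1 6 7 5) = [8, 6, 2, 3, 4, 0, 7, 5, 1]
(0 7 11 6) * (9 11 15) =[7, 1, 2, 3, 4, 5, 0, 15, 8, 11, 10, 6, 12, 13, 14, 9] =(0 7 15 9 11 6)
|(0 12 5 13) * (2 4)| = 4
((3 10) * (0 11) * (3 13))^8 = (3 13 10) = [0, 1, 2, 13, 4, 5, 6, 7, 8, 9, 3, 11, 12, 10]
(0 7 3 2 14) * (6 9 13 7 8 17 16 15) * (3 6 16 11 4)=(0 8 17 11 4 3 2 14)(6 9 13 7)(15 16)=[8, 1, 14, 2, 3, 5, 9, 6, 17, 13, 10, 4, 12, 7, 0, 16, 15, 11]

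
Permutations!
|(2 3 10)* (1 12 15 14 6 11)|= |(1 12 15 14 6 11)(2 3 10)|= 6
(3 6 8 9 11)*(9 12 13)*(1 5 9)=[0, 5, 2, 6, 4, 9, 8, 7, 12, 11, 10, 3, 13, 1]=(1 5 9 11 3 6 8 12 13)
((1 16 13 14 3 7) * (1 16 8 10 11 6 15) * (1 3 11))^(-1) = (1 10 8)(3 15 6 11 14 13 16 7) = [0, 10, 2, 15, 4, 5, 11, 3, 1, 9, 8, 14, 12, 16, 13, 6, 7]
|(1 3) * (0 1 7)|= 4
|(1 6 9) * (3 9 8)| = |(1 6 8 3 9)| = 5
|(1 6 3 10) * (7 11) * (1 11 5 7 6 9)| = |(1 9)(3 10 11 6)(5 7)| = 4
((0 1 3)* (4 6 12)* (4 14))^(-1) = (0 3 1)(4 14 12 6) = [3, 0, 2, 1, 14, 5, 4, 7, 8, 9, 10, 11, 6, 13, 12]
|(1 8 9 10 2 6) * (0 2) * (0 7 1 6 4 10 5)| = |(0 2 4 10 7 1 8 9 5)| = 9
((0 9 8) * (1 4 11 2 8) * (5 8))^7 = (0 8 5 2 11 4 1 9) = [8, 9, 11, 3, 1, 2, 6, 7, 5, 0, 10, 4]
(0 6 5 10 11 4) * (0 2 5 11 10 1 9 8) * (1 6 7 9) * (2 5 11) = [7, 1, 11, 3, 5, 6, 2, 9, 0, 8, 10, 4] = (0 7 9 8)(2 11 4 5 6)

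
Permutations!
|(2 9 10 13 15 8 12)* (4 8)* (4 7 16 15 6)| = 24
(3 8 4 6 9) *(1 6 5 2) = [0, 6, 1, 8, 5, 2, 9, 7, 4, 3] = (1 6 9 3 8 4 5 2)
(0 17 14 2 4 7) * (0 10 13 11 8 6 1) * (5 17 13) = (0 13 11 8 6 1)(2 4 7 10 5 17 14) = [13, 0, 4, 3, 7, 17, 1, 10, 6, 9, 5, 8, 12, 11, 2, 15, 16, 14]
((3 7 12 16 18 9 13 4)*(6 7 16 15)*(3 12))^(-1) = (3 7 6 15 12 4 13 9 18 16) = [0, 1, 2, 7, 13, 5, 15, 6, 8, 18, 10, 11, 4, 9, 14, 12, 3, 17, 16]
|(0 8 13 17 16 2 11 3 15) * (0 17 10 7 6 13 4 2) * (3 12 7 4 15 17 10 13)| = 13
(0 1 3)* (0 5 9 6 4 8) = (0 1 3 5 9 6 4 8) = [1, 3, 2, 5, 8, 9, 4, 7, 0, 6]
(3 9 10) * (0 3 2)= (0 3 9 10 2)= [3, 1, 0, 9, 4, 5, 6, 7, 8, 10, 2]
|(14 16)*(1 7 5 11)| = 4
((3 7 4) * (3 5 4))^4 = (7) = [0, 1, 2, 3, 4, 5, 6, 7]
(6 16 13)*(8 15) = (6 16 13)(8 15) = [0, 1, 2, 3, 4, 5, 16, 7, 15, 9, 10, 11, 12, 6, 14, 8, 13]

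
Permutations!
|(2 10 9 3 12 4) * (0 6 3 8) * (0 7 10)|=|(0 6 3 12 4 2)(7 10 9 8)|=12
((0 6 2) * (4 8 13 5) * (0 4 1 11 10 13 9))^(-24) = (1 11 10 13 5) = [0, 11, 2, 3, 4, 1, 6, 7, 8, 9, 13, 10, 12, 5]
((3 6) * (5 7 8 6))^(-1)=[0, 1, 2, 6, 4, 3, 8, 5, 7]=(3 6 8 7 5)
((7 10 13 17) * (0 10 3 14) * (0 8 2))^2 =(0 13 7 14 2 10 17 3 8) =[13, 1, 10, 8, 4, 5, 6, 14, 0, 9, 17, 11, 12, 7, 2, 15, 16, 3]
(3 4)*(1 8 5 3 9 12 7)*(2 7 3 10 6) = [0, 8, 7, 4, 9, 10, 2, 1, 5, 12, 6, 11, 3] = (1 8 5 10 6 2 7)(3 4 9 12)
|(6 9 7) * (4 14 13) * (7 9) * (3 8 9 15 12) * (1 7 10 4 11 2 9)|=|(1 7 6 10 4 14 13 11 2 9 15 12 3 8)|=14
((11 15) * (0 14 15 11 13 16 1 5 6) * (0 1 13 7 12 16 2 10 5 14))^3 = (1 7 13 5 14 12 2 6 15 16 10) = [0, 7, 6, 3, 4, 14, 15, 13, 8, 9, 1, 11, 2, 5, 12, 16, 10]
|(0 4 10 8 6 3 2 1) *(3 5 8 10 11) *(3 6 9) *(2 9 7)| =|(0 4 11 6 5 8 7 2 1)(3 9)| =18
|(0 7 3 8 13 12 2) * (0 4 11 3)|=|(0 7)(2 4 11 3 8 13 12)|=14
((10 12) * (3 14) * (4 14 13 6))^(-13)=(3 6 14 13 4)(10 12)=[0, 1, 2, 6, 3, 5, 14, 7, 8, 9, 12, 11, 10, 4, 13]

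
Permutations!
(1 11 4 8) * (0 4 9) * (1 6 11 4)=(0 1 4 8 6 11 9)=[1, 4, 2, 3, 8, 5, 11, 7, 6, 0, 10, 9]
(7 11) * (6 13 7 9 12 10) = (6 13 7 11 9 12 10) = [0, 1, 2, 3, 4, 5, 13, 11, 8, 12, 6, 9, 10, 7]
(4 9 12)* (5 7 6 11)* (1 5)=(1 5 7 6 11)(4 9 12)=[0, 5, 2, 3, 9, 7, 11, 6, 8, 12, 10, 1, 4]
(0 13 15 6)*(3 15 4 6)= (0 13 4 6)(3 15)= [13, 1, 2, 15, 6, 5, 0, 7, 8, 9, 10, 11, 12, 4, 14, 3]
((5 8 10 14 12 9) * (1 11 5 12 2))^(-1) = (1 2 14 10 8 5 11)(9 12) = [0, 2, 14, 3, 4, 11, 6, 7, 5, 12, 8, 1, 9, 13, 10]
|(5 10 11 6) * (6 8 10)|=|(5 6)(8 10 11)|=6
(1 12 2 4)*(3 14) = (1 12 2 4)(3 14) = [0, 12, 4, 14, 1, 5, 6, 7, 8, 9, 10, 11, 2, 13, 3]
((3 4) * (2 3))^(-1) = (2 4 3) = [0, 1, 4, 2, 3]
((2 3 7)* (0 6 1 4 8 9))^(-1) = (0 9 8 4 1 6)(2 7 3) = [9, 6, 7, 2, 1, 5, 0, 3, 4, 8]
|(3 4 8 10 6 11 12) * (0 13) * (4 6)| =12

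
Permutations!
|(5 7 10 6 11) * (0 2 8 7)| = |(0 2 8 7 10 6 11 5)| = 8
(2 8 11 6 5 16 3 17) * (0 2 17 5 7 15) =(17)(0 2 8 11 6 7 15)(3 5 16) =[2, 1, 8, 5, 4, 16, 7, 15, 11, 9, 10, 6, 12, 13, 14, 0, 3, 17]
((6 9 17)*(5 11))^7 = (5 11)(6 9 17) = [0, 1, 2, 3, 4, 11, 9, 7, 8, 17, 10, 5, 12, 13, 14, 15, 16, 6]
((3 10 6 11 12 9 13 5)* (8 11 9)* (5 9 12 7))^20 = [0, 1, 2, 8, 4, 12, 7, 6, 3, 9, 11, 10, 5, 13] = (13)(3 8)(5 12)(6 7)(10 11)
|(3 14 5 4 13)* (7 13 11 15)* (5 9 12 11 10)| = |(3 14 9 12 11 15 7 13)(4 10 5)| = 24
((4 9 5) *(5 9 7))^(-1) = (9)(4 5 7) = [0, 1, 2, 3, 5, 7, 6, 4, 8, 9]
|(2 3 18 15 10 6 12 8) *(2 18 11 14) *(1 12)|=28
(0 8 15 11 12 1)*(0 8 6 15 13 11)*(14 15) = [6, 8, 2, 3, 4, 5, 14, 7, 13, 9, 10, 12, 1, 11, 15, 0] = (0 6 14 15)(1 8 13 11 12)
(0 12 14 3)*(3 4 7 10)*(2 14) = [12, 1, 14, 0, 7, 5, 6, 10, 8, 9, 3, 11, 2, 13, 4] = (0 12 2 14 4 7 10 3)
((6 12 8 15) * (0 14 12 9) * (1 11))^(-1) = (0 9 6 15 8 12 14)(1 11) = [9, 11, 2, 3, 4, 5, 15, 7, 12, 6, 10, 1, 14, 13, 0, 8]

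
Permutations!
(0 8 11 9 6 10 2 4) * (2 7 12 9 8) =(0 2 4)(6 10 7 12 9)(8 11) =[2, 1, 4, 3, 0, 5, 10, 12, 11, 6, 7, 8, 9]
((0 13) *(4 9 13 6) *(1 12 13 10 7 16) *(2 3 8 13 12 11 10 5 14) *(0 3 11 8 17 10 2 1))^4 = [5, 17, 2, 16, 1, 13, 14, 4, 10, 8, 6, 11, 12, 7, 3, 15, 9, 0] = (0 5 13 7 4 1 17)(3 16 9 8 10 6 14)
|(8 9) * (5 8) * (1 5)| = 4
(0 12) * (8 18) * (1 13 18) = (0 12)(1 13 18 8) = [12, 13, 2, 3, 4, 5, 6, 7, 1, 9, 10, 11, 0, 18, 14, 15, 16, 17, 8]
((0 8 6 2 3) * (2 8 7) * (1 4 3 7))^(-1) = (0 3 4 1)(2 7)(6 8) = [3, 0, 7, 4, 1, 5, 8, 2, 6]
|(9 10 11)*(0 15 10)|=5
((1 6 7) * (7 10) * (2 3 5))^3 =[0, 7, 2, 3, 4, 5, 1, 10, 8, 9, 6] =(1 7 10 6)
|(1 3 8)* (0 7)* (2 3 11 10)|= 6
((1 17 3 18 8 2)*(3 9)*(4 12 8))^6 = (1 12 3)(2 4 9)(8 18 17) = [0, 12, 4, 1, 9, 5, 6, 7, 18, 2, 10, 11, 3, 13, 14, 15, 16, 8, 17]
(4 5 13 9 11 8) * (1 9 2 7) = (1 9 11 8 4 5 13 2 7) = [0, 9, 7, 3, 5, 13, 6, 1, 4, 11, 10, 8, 12, 2]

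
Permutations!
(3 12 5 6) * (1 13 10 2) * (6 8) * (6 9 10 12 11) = (1 13 12 5 8 9 10 2)(3 11 6) = [0, 13, 1, 11, 4, 8, 3, 7, 9, 10, 2, 6, 5, 12]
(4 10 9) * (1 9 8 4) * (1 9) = (4 10 8) = [0, 1, 2, 3, 10, 5, 6, 7, 4, 9, 8]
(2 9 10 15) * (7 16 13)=(2 9 10 15)(7 16 13)=[0, 1, 9, 3, 4, 5, 6, 16, 8, 10, 15, 11, 12, 7, 14, 2, 13]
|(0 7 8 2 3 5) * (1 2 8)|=|(8)(0 7 1 2 3 5)|=6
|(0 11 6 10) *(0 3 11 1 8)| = |(0 1 8)(3 11 6 10)| = 12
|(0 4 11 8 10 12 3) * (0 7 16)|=9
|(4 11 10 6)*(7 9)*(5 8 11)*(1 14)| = 6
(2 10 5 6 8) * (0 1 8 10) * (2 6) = (0 1 8 6 10 5 2) = [1, 8, 0, 3, 4, 2, 10, 7, 6, 9, 5]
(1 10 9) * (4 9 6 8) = (1 10 6 8 4 9) = [0, 10, 2, 3, 9, 5, 8, 7, 4, 1, 6]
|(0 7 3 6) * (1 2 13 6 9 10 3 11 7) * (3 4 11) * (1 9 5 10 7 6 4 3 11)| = 60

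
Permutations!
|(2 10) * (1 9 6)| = 6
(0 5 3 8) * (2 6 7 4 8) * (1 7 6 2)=[5, 7, 2, 1, 8, 3, 6, 4, 0]=(0 5 3 1 7 4 8)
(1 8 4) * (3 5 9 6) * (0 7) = (0 7)(1 8 4)(3 5 9 6) = [7, 8, 2, 5, 1, 9, 3, 0, 4, 6]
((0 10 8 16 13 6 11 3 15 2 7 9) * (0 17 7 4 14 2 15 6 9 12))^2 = (0 8 13 17 12 10 16 9 7)(2 14 4)(3 11 6) = [8, 1, 14, 11, 2, 5, 3, 0, 13, 7, 16, 6, 10, 17, 4, 15, 9, 12]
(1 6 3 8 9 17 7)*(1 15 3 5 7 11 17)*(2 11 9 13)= [0, 6, 11, 8, 4, 7, 5, 15, 13, 1, 10, 17, 12, 2, 14, 3, 16, 9]= (1 6 5 7 15 3 8 13 2 11 17 9)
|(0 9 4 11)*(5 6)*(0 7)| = 10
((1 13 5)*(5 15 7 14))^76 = [0, 14, 2, 3, 4, 7, 6, 13, 8, 9, 10, 11, 12, 5, 15, 1] = (1 14 15)(5 7 13)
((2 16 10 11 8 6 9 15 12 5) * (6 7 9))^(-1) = (2 5 12 15 9 7 8 11 10 16) = [0, 1, 5, 3, 4, 12, 6, 8, 11, 7, 16, 10, 15, 13, 14, 9, 2]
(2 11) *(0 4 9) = [4, 1, 11, 3, 9, 5, 6, 7, 8, 0, 10, 2] = (0 4 9)(2 11)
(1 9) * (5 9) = (1 5 9) = [0, 5, 2, 3, 4, 9, 6, 7, 8, 1]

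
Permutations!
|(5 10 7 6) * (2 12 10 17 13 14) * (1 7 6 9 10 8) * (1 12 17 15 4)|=|(1 7 9 10 6 5 15 4)(2 17 13 14)(8 12)|=8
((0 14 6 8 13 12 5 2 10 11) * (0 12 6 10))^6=(0 2 5 12 11 10 14)=[2, 1, 5, 3, 4, 12, 6, 7, 8, 9, 14, 10, 11, 13, 0]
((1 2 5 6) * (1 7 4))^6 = [0, 1, 2, 3, 4, 5, 6, 7] = (7)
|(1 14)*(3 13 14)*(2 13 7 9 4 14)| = |(1 3 7 9 4 14)(2 13)| = 6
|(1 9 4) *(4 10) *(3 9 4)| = 6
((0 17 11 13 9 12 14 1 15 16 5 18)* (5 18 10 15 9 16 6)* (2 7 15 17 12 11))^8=[18, 14, 7, 3, 4, 10, 5, 15, 8, 1, 17, 9, 0, 11, 12, 6, 13, 2, 16]=(0 18 16 13 11 9 1 14 12)(2 7 15 6 5 10 17)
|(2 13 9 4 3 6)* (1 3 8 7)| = |(1 3 6 2 13 9 4 8 7)| = 9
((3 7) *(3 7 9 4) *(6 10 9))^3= (3 9 6 4 10)= [0, 1, 2, 9, 10, 5, 4, 7, 8, 6, 3]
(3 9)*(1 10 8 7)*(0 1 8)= (0 1 10)(3 9)(7 8)= [1, 10, 2, 9, 4, 5, 6, 8, 7, 3, 0]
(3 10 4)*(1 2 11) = (1 2 11)(3 10 4) = [0, 2, 11, 10, 3, 5, 6, 7, 8, 9, 4, 1]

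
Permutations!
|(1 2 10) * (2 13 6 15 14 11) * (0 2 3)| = 10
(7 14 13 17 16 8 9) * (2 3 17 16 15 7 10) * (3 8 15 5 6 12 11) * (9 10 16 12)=(2 8 10)(3 17 5 6 9 16 15 7 14 13 12 11)=[0, 1, 8, 17, 4, 6, 9, 14, 10, 16, 2, 3, 11, 12, 13, 7, 15, 5]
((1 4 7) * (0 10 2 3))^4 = (10)(1 4 7) = [0, 4, 2, 3, 7, 5, 6, 1, 8, 9, 10]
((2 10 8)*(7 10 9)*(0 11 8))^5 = (0 7 2 11 10 9 8) = [7, 1, 11, 3, 4, 5, 6, 2, 0, 8, 9, 10]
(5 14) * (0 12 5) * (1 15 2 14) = (0 12 5 1 15 2 14) = [12, 15, 14, 3, 4, 1, 6, 7, 8, 9, 10, 11, 5, 13, 0, 2]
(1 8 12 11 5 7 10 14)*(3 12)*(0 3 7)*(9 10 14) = (0 3 12 11 5)(1 8 7 14)(9 10) = [3, 8, 2, 12, 4, 0, 6, 14, 7, 10, 9, 5, 11, 13, 1]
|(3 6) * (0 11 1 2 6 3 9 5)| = 7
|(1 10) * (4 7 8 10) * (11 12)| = |(1 4 7 8 10)(11 12)| = 10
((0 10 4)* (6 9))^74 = [4, 1, 2, 3, 10, 5, 6, 7, 8, 9, 0] = (0 4 10)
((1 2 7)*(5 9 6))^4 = (1 2 7)(5 9 6) = [0, 2, 7, 3, 4, 9, 5, 1, 8, 6]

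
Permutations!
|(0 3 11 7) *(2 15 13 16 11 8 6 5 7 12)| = 6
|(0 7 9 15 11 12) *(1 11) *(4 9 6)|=|(0 7 6 4 9 15 1 11 12)|=9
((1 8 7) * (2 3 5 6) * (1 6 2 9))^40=(9)(2 3 5)=[0, 1, 3, 5, 4, 2, 6, 7, 8, 9]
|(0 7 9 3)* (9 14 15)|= 6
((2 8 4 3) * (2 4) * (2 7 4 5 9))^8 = (2 8 7 4 3 5 9) = [0, 1, 8, 5, 3, 9, 6, 4, 7, 2]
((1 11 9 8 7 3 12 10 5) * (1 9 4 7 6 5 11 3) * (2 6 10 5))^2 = (1 12 9 10 4)(3 5 8 11 7) = [0, 12, 2, 5, 1, 8, 6, 3, 11, 10, 4, 7, 9]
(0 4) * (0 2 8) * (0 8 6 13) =(0 4 2 6 13) =[4, 1, 6, 3, 2, 5, 13, 7, 8, 9, 10, 11, 12, 0]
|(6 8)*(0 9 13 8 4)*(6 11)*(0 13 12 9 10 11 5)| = 8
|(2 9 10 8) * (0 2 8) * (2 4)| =5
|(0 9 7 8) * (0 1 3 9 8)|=|(0 8 1 3 9 7)|=6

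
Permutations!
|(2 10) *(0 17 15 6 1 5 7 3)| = 8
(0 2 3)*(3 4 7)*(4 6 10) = [2, 1, 6, 0, 7, 5, 10, 3, 8, 9, 4] = (0 2 6 10 4 7 3)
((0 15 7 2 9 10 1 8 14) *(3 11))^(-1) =[14, 10, 7, 11, 4, 5, 6, 15, 1, 2, 9, 3, 12, 13, 8, 0] =(0 14 8 1 10 9 2 7 15)(3 11)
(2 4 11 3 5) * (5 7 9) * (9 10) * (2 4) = [0, 1, 2, 7, 11, 4, 6, 10, 8, 5, 9, 3] = (3 7 10 9 5 4 11)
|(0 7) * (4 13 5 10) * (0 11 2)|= 4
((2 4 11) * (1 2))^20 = (11) = [0, 1, 2, 3, 4, 5, 6, 7, 8, 9, 10, 11]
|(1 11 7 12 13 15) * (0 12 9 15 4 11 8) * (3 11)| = |(0 12 13 4 3 11 7 9 15 1 8)| = 11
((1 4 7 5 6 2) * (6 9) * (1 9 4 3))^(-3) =[0, 3, 2, 1, 4, 5, 6, 7, 8, 9] =(9)(1 3)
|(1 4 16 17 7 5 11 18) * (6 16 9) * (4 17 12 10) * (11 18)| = |(1 17 7 5 18)(4 9 6 16 12 10)| = 30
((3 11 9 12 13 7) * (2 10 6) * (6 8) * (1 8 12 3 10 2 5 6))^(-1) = (1 8)(3 9 11)(5 6)(7 13 12 10) = [0, 8, 2, 9, 4, 6, 5, 13, 1, 11, 7, 3, 10, 12]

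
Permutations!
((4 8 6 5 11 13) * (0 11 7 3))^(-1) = (0 3 7 5 6 8 4 13 11) = [3, 1, 2, 7, 13, 6, 8, 5, 4, 9, 10, 0, 12, 11]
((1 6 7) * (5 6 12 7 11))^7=(1 12 7)(5 6 11)=[0, 12, 2, 3, 4, 6, 11, 1, 8, 9, 10, 5, 7]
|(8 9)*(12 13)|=2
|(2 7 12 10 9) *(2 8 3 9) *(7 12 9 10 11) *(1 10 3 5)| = 9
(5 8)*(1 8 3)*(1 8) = (3 8 5) = [0, 1, 2, 8, 4, 3, 6, 7, 5]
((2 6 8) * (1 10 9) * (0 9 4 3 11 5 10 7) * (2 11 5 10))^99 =(0 7 1 9)(2 11 3 6 10 5 8 4) =[7, 9, 11, 6, 2, 8, 10, 1, 4, 0, 5, 3]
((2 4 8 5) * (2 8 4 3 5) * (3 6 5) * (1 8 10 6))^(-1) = [0, 2, 8, 3, 4, 6, 10, 7, 1, 9, 5] = (1 2 8)(5 6 10)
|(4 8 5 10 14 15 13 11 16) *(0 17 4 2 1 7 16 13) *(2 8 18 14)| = |(0 17 4 18 14 15)(1 7 16 8 5 10 2)(11 13)| = 42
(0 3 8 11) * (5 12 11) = (0 3 8 5 12 11) = [3, 1, 2, 8, 4, 12, 6, 7, 5, 9, 10, 0, 11]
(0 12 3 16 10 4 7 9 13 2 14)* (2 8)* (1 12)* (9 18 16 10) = (0 1 12 3 10 4 7 18 16 9 13 8 2 14) = [1, 12, 14, 10, 7, 5, 6, 18, 2, 13, 4, 11, 3, 8, 0, 15, 9, 17, 16]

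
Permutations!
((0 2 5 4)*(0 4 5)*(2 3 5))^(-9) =(0 2 5 3) =[2, 1, 5, 0, 4, 3]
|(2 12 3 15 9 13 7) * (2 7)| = |(2 12 3 15 9 13)| = 6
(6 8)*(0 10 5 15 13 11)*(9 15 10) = (0 9 15 13 11)(5 10)(6 8) = [9, 1, 2, 3, 4, 10, 8, 7, 6, 15, 5, 0, 12, 11, 14, 13]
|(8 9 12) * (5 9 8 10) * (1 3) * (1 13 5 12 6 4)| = |(1 3 13 5 9 6 4)(10 12)| = 14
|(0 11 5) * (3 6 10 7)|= 12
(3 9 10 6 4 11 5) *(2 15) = (2 15)(3 9 10 6 4 11 5) = [0, 1, 15, 9, 11, 3, 4, 7, 8, 10, 6, 5, 12, 13, 14, 2]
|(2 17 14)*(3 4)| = 6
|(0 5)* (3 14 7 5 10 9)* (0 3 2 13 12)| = |(0 10 9 2 13 12)(3 14 7 5)| = 12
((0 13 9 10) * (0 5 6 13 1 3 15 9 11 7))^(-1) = (0 7 11 13 6 5 10 9 15 3 1) = [7, 0, 2, 1, 4, 10, 5, 11, 8, 15, 9, 13, 12, 6, 14, 3]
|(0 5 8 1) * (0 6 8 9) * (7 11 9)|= |(0 5 7 11 9)(1 6 8)|= 15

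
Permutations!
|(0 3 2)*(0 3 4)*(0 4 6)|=2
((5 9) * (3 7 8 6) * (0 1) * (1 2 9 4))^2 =(0 9 4)(1 2 5)(3 8)(6 7) =[9, 2, 5, 8, 0, 1, 7, 6, 3, 4]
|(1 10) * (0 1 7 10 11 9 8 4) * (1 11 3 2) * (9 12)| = 6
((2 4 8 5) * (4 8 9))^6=(9)=[0, 1, 2, 3, 4, 5, 6, 7, 8, 9]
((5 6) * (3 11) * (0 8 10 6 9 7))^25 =(0 5 8 9 10 7 6)(3 11) =[5, 1, 2, 11, 4, 8, 0, 6, 9, 10, 7, 3]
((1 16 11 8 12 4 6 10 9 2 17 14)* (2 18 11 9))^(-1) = (1 14 17 2 10 6 4 12 8 11 18 9 16) = [0, 14, 10, 3, 12, 5, 4, 7, 11, 16, 6, 18, 8, 13, 17, 15, 1, 2, 9]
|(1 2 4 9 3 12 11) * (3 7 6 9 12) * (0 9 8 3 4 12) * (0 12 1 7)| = |(0 9)(1 2)(3 4 12 11 7 6 8)| = 14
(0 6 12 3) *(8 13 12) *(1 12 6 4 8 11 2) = (0 4 8 13 6 11 2 1 12 3) = [4, 12, 1, 0, 8, 5, 11, 7, 13, 9, 10, 2, 3, 6]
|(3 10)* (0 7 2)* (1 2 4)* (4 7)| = |(0 4 1 2)(3 10)| = 4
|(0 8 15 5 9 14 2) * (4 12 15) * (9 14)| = |(0 8 4 12 15 5 14 2)| = 8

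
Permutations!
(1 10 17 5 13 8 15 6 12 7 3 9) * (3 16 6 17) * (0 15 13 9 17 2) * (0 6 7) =(0 15 2 6 12)(1 10 3 17 5 9)(7 16)(8 13) =[15, 10, 6, 17, 4, 9, 12, 16, 13, 1, 3, 11, 0, 8, 14, 2, 7, 5]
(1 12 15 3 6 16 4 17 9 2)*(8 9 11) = [0, 12, 1, 6, 17, 5, 16, 7, 9, 2, 10, 8, 15, 13, 14, 3, 4, 11] = (1 12 15 3 6 16 4 17 11 8 9 2)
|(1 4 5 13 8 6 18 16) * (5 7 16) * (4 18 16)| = |(1 18 5 13 8 6 16)(4 7)| = 14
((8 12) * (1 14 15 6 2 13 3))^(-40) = (1 15 2 3 14 6 13) = [0, 15, 3, 14, 4, 5, 13, 7, 8, 9, 10, 11, 12, 1, 6, 2]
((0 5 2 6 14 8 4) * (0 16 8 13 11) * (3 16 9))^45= (16)(0 6 11 2 13 5 14)= [6, 1, 13, 3, 4, 14, 11, 7, 8, 9, 10, 2, 12, 5, 0, 15, 16]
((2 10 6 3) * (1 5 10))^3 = [0, 6, 10, 5, 4, 3, 1, 7, 8, 9, 2] = (1 6)(2 10)(3 5)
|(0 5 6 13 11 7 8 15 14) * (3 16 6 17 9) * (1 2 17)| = |(0 5 1 2 17 9 3 16 6 13 11 7 8 15 14)| = 15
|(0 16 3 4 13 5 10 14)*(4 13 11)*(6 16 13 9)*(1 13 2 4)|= 36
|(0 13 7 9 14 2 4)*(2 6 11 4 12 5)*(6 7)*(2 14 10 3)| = 40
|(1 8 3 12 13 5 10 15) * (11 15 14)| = |(1 8 3 12 13 5 10 14 11 15)| = 10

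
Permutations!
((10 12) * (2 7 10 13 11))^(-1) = [0, 1, 11, 3, 4, 5, 6, 2, 8, 9, 7, 13, 10, 12] = (2 11 13 12 10 7)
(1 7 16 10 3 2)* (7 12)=[0, 12, 1, 2, 4, 5, 6, 16, 8, 9, 3, 11, 7, 13, 14, 15, 10]=(1 12 7 16 10 3 2)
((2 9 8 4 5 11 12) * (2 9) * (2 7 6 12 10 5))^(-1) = (2 4 8 9 12 6 7)(5 10 11) = [0, 1, 4, 3, 8, 10, 7, 2, 9, 12, 11, 5, 6]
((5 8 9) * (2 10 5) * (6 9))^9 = [0, 1, 8, 3, 4, 9, 10, 7, 2, 5, 6] = (2 8)(5 9)(6 10)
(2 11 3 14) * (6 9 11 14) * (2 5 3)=(2 14 5 3 6 9 11)=[0, 1, 14, 6, 4, 3, 9, 7, 8, 11, 10, 2, 12, 13, 5]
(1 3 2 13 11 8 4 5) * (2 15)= [0, 3, 13, 15, 5, 1, 6, 7, 4, 9, 10, 8, 12, 11, 14, 2]= (1 3 15 2 13 11 8 4 5)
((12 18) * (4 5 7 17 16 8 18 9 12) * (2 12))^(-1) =(2 9 12)(4 18 8 16 17 7 5) =[0, 1, 9, 3, 18, 4, 6, 5, 16, 12, 10, 11, 2, 13, 14, 15, 17, 7, 8]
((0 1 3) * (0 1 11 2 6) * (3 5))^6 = (0 2)(6 11) = [2, 1, 0, 3, 4, 5, 11, 7, 8, 9, 10, 6]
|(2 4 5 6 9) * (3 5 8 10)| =8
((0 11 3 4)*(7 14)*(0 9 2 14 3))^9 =(0 11)(2 3)(4 14)(7 9) =[11, 1, 3, 2, 14, 5, 6, 9, 8, 7, 10, 0, 12, 13, 4]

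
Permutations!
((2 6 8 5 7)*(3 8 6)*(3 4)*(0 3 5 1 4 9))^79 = [2, 3, 5, 9, 8, 1, 6, 4, 0, 7] = (0 2 5 1 3 9 7 4 8)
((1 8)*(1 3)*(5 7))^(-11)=(1 8 3)(5 7)=[0, 8, 2, 1, 4, 7, 6, 5, 3]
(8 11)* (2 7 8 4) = (2 7 8 11 4) = [0, 1, 7, 3, 2, 5, 6, 8, 11, 9, 10, 4]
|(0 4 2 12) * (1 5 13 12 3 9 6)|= 10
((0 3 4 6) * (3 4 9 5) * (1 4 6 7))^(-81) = (9)(0 6) = [6, 1, 2, 3, 4, 5, 0, 7, 8, 9]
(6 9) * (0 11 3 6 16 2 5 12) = (0 11 3 6 9 16 2 5 12) = [11, 1, 5, 6, 4, 12, 9, 7, 8, 16, 10, 3, 0, 13, 14, 15, 2]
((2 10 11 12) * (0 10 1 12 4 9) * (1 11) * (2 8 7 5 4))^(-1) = [9, 10, 11, 3, 5, 7, 6, 8, 12, 4, 0, 2, 1] = (0 9 4 5 7 8 12 1 10)(2 11)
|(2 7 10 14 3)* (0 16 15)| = 15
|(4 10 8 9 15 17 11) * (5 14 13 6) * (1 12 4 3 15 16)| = |(1 12 4 10 8 9 16)(3 15 17 11)(5 14 13 6)| = 28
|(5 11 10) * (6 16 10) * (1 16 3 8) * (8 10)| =15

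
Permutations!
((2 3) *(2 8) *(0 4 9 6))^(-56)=(9)(2 3 8)=[0, 1, 3, 8, 4, 5, 6, 7, 2, 9]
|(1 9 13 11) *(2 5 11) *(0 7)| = |(0 7)(1 9 13 2 5 11)| = 6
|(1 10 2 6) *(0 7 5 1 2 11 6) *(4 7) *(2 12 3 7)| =24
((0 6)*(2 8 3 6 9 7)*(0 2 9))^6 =(9)(2 3)(6 8) =[0, 1, 3, 2, 4, 5, 8, 7, 6, 9]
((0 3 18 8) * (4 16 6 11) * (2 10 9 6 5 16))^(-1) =(0 8 18 3)(2 4 11 6 9 10)(5 16) =[8, 1, 4, 0, 11, 16, 9, 7, 18, 10, 2, 6, 12, 13, 14, 15, 5, 17, 3]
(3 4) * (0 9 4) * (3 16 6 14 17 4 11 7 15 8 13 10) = (0 9 11 7 15 8 13 10 3)(4 16 6 14 17) = [9, 1, 2, 0, 16, 5, 14, 15, 13, 11, 3, 7, 12, 10, 17, 8, 6, 4]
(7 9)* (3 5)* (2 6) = (2 6)(3 5)(7 9) = [0, 1, 6, 5, 4, 3, 2, 9, 8, 7]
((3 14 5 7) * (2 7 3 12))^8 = (2 12 7)(3 5 14) = [0, 1, 12, 5, 4, 14, 6, 2, 8, 9, 10, 11, 7, 13, 3]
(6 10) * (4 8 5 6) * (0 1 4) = (0 1 4 8 5 6 10) = [1, 4, 2, 3, 8, 6, 10, 7, 5, 9, 0]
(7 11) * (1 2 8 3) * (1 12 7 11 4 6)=[0, 2, 8, 12, 6, 5, 1, 4, 3, 9, 10, 11, 7]=(1 2 8 3 12 7 4 6)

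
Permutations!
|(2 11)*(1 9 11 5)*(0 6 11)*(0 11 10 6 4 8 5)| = |(0 4 8 5 1 9 11 2)(6 10)| = 8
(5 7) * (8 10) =(5 7)(8 10) =[0, 1, 2, 3, 4, 7, 6, 5, 10, 9, 8]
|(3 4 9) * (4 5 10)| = 5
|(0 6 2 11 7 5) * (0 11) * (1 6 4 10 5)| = 9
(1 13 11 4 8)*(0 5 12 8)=(0 5 12 8 1 13 11 4)=[5, 13, 2, 3, 0, 12, 6, 7, 1, 9, 10, 4, 8, 11]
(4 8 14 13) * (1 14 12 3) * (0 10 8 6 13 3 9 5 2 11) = (0 10 8 12 9 5 2 11)(1 14 3)(4 6 13) = [10, 14, 11, 1, 6, 2, 13, 7, 12, 5, 8, 0, 9, 4, 3]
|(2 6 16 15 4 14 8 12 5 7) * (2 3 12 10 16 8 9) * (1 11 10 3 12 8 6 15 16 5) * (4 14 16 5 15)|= |(1 11 10 15 14 9 2 4 16 5 7 12)(3 8)|= 12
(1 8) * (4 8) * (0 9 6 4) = (0 9 6 4 8 1) = [9, 0, 2, 3, 8, 5, 4, 7, 1, 6]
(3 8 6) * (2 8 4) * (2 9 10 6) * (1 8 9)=(1 8 2 9 10 6 3 4)=[0, 8, 9, 4, 1, 5, 3, 7, 2, 10, 6]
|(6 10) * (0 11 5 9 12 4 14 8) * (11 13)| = 18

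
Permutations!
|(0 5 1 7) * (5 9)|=5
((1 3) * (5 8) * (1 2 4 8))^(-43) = (1 5 8 4 2 3) = [0, 5, 3, 1, 2, 8, 6, 7, 4]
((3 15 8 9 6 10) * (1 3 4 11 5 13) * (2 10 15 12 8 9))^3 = (15)(1 8 4 13 12 10 5 3 2 11) = [0, 8, 11, 2, 13, 3, 6, 7, 4, 9, 5, 1, 10, 12, 14, 15]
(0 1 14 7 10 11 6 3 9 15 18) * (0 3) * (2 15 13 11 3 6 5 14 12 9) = (0 1 12 9 13 11 5 14 7 10 3 2 15 18 6) = [1, 12, 15, 2, 4, 14, 0, 10, 8, 13, 3, 5, 9, 11, 7, 18, 16, 17, 6]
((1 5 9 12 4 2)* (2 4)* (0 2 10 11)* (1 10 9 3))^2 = (12)(0 10)(1 3 5)(2 11) = [10, 3, 11, 5, 4, 1, 6, 7, 8, 9, 0, 2, 12]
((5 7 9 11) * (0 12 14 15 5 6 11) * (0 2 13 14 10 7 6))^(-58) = (0 10 9 13 15 6)(2 14 5 11 12 7) = [10, 1, 14, 3, 4, 11, 0, 2, 8, 13, 9, 12, 7, 15, 5, 6]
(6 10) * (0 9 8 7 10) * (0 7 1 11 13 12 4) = [9, 11, 2, 3, 0, 5, 7, 10, 1, 8, 6, 13, 4, 12] = (0 9 8 1 11 13 12 4)(6 7 10)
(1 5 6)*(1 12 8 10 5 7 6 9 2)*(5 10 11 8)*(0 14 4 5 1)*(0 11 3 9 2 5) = (0 14 4)(1 7 6 12)(2 11 8 3 9 5) = [14, 7, 11, 9, 0, 2, 12, 6, 3, 5, 10, 8, 1, 13, 4]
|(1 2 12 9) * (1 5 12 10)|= 3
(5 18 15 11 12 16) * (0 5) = [5, 1, 2, 3, 4, 18, 6, 7, 8, 9, 10, 12, 16, 13, 14, 11, 0, 17, 15] = (0 5 18 15 11 12 16)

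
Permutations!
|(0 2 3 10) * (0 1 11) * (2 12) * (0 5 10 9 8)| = 12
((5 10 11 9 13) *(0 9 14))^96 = [11, 1, 2, 3, 4, 9, 6, 7, 8, 14, 13, 5, 12, 0, 10] = (0 11 5 9 14 10 13)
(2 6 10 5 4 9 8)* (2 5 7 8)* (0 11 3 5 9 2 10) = (0 11 3 5 4 2 6)(7 8 9 10) = [11, 1, 6, 5, 2, 4, 0, 8, 9, 10, 7, 3]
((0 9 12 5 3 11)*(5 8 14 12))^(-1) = (0 11 3 5 9)(8 12 14) = [11, 1, 2, 5, 4, 9, 6, 7, 12, 0, 10, 3, 14, 13, 8]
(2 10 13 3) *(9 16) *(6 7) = (2 10 13 3)(6 7)(9 16) = [0, 1, 10, 2, 4, 5, 7, 6, 8, 16, 13, 11, 12, 3, 14, 15, 9]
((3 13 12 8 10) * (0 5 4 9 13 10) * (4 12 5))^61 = (0 12 13 4 8 5 9)(3 10) = [12, 1, 2, 10, 8, 9, 6, 7, 5, 0, 3, 11, 13, 4]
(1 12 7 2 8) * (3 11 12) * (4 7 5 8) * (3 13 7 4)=(1 13 7 2 3 11 12 5 8)=[0, 13, 3, 11, 4, 8, 6, 2, 1, 9, 10, 12, 5, 7]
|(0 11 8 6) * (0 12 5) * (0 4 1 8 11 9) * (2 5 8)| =|(0 9)(1 2 5 4)(6 12 8)| =12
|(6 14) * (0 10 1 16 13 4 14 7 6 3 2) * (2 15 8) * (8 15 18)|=|(0 10 1 16 13 4 14 3 18 8 2)(6 7)|=22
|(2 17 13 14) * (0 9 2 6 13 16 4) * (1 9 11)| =|(0 11 1 9 2 17 16 4)(6 13 14)| =24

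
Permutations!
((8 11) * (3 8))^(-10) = (3 11 8) = [0, 1, 2, 11, 4, 5, 6, 7, 3, 9, 10, 8]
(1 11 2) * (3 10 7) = [0, 11, 1, 10, 4, 5, 6, 3, 8, 9, 7, 2] = (1 11 2)(3 10 7)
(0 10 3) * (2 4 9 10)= (0 2 4 9 10 3)= [2, 1, 4, 0, 9, 5, 6, 7, 8, 10, 3]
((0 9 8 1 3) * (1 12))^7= (0 9 8 12 1 3)= [9, 3, 2, 0, 4, 5, 6, 7, 12, 8, 10, 11, 1]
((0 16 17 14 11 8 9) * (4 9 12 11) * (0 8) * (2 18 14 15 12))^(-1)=(0 11 12 15 17 16)(2 8 9 4 14 18)=[11, 1, 8, 3, 14, 5, 6, 7, 9, 4, 10, 12, 15, 13, 18, 17, 0, 16, 2]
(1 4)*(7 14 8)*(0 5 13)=[5, 4, 2, 3, 1, 13, 6, 14, 7, 9, 10, 11, 12, 0, 8]=(0 5 13)(1 4)(7 14 8)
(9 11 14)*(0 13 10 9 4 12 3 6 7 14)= (0 13 10 9 11)(3 6 7 14 4 12)= [13, 1, 2, 6, 12, 5, 7, 14, 8, 11, 9, 0, 3, 10, 4]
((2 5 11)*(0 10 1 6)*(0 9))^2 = [1, 9, 11, 3, 4, 2, 0, 7, 8, 10, 6, 5] = (0 1 9 10 6)(2 11 5)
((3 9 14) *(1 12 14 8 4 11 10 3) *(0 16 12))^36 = (0 16 12 14 1) = [16, 0, 2, 3, 4, 5, 6, 7, 8, 9, 10, 11, 14, 13, 1, 15, 12]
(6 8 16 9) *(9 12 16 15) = (6 8 15 9)(12 16) = [0, 1, 2, 3, 4, 5, 8, 7, 15, 6, 10, 11, 16, 13, 14, 9, 12]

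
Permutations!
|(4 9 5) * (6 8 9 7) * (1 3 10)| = |(1 3 10)(4 7 6 8 9 5)| = 6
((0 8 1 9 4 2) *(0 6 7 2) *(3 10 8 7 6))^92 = (0 2 10 1 4 7 3 8 9) = [2, 4, 10, 8, 7, 5, 6, 3, 9, 0, 1]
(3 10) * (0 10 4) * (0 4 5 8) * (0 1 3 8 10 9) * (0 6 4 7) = (0 9 6 4 7)(1 3 5 10 8) = [9, 3, 2, 5, 7, 10, 4, 0, 1, 6, 8]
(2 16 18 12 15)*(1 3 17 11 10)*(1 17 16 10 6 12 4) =[0, 3, 10, 16, 1, 5, 12, 7, 8, 9, 17, 6, 15, 13, 14, 2, 18, 11, 4] =(1 3 16 18 4)(2 10 17 11 6 12 15)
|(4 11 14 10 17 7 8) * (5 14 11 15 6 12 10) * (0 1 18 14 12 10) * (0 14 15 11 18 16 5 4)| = 15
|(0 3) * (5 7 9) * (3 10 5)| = |(0 10 5 7 9 3)| = 6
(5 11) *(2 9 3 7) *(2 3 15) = (2 9 15)(3 7)(5 11) = [0, 1, 9, 7, 4, 11, 6, 3, 8, 15, 10, 5, 12, 13, 14, 2]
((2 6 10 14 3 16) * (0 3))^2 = (0 16 6 14 3 2 10) = [16, 1, 10, 2, 4, 5, 14, 7, 8, 9, 0, 11, 12, 13, 3, 15, 6]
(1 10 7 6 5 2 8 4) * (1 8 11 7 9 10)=(2 11 7 6 5)(4 8)(9 10)=[0, 1, 11, 3, 8, 2, 5, 6, 4, 10, 9, 7]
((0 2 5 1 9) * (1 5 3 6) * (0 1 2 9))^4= [9, 0, 3, 6, 4, 5, 2, 7, 8, 1]= (0 9 1)(2 3 6)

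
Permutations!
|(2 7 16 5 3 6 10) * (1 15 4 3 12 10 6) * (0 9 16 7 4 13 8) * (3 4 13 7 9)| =13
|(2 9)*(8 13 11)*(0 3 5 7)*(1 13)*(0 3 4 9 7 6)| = |(0 4 9 2 7 3 5 6)(1 13 11 8)| = 8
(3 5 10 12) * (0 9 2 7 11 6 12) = (0 9 2 7 11 6 12 3 5 10) = [9, 1, 7, 5, 4, 10, 12, 11, 8, 2, 0, 6, 3]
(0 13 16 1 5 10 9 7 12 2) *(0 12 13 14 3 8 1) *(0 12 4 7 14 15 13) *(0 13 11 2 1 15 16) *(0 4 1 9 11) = [16, 5, 1, 8, 7, 10, 6, 13, 15, 14, 11, 2, 9, 4, 3, 0, 12] = (0 16 12 9 14 3 8 15)(1 5 10 11 2)(4 7 13)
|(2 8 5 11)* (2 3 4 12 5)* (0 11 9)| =14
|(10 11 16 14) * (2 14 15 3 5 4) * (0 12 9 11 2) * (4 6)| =|(0 12 9 11 16 15 3 5 6 4)(2 14 10)| =30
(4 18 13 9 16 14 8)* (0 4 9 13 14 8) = (0 4 18 14)(8 9 16) = [4, 1, 2, 3, 18, 5, 6, 7, 9, 16, 10, 11, 12, 13, 0, 15, 8, 17, 14]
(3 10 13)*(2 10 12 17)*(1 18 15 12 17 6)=(1 18 15 12 6)(2 10 13 3 17)=[0, 18, 10, 17, 4, 5, 1, 7, 8, 9, 13, 11, 6, 3, 14, 12, 16, 2, 15]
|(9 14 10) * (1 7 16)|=3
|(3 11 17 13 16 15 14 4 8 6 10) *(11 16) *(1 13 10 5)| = 13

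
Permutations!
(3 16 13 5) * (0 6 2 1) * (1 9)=(0 6 2 9 1)(3 16 13 5)=[6, 0, 9, 16, 4, 3, 2, 7, 8, 1, 10, 11, 12, 5, 14, 15, 13]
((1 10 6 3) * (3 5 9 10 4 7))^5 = (1 4 7 3)(5 9 10 6) = [0, 4, 2, 1, 7, 9, 5, 3, 8, 10, 6]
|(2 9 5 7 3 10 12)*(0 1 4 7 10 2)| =|(0 1 4 7 3 2 9 5 10 12)| =10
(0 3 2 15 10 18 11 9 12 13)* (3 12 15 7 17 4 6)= (0 12 13)(2 7 17 4 6 3)(9 15 10 18 11)= [12, 1, 7, 2, 6, 5, 3, 17, 8, 15, 18, 9, 13, 0, 14, 10, 16, 4, 11]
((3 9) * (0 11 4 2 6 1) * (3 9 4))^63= [0, 1, 2, 3, 4, 5, 6, 7, 8, 9, 10, 11]= (11)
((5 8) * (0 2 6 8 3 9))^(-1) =(0 9 3 5 8 6 2) =[9, 1, 0, 5, 4, 8, 2, 7, 6, 3]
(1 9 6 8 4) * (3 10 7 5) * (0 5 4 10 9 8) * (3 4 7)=[5, 8, 2, 9, 1, 4, 0, 7, 10, 6, 3]=(0 5 4 1 8 10 3 9 6)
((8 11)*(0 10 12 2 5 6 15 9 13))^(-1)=(0 13 9 15 6 5 2 12 10)(8 11)=[13, 1, 12, 3, 4, 2, 5, 7, 11, 15, 0, 8, 10, 9, 14, 6]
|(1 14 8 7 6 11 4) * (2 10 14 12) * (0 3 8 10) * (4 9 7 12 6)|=|(0 3 8 12 2)(1 6 11 9 7 4)(10 14)|=30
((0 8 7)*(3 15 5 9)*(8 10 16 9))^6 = (0 5 9)(3 10 8)(7 15 16) = [5, 1, 2, 10, 4, 9, 6, 15, 3, 0, 8, 11, 12, 13, 14, 16, 7]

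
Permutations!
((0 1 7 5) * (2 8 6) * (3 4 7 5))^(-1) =(0 5 1)(2 6 8)(3 7 4) =[5, 0, 6, 7, 3, 1, 8, 4, 2]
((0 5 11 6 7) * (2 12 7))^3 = [6, 1, 0, 3, 4, 2, 7, 11, 8, 9, 10, 12, 5] = (0 6 7 11 12 5 2)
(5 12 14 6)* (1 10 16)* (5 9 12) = [0, 10, 2, 3, 4, 5, 9, 7, 8, 12, 16, 11, 14, 13, 6, 15, 1] = (1 10 16)(6 9 12 14)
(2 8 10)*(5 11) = (2 8 10)(5 11) = [0, 1, 8, 3, 4, 11, 6, 7, 10, 9, 2, 5]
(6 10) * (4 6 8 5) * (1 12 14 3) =(1 12 14 3)(4 6 10 8 5) =[0, 12, 2, 1, 6, 4, 10, 7, 5, 9, 8, 11, 14, 13, 3]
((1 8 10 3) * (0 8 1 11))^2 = (0 10 11 8 3) = [10, 1, 2, 0, 4, 5, 6, 7, 3, 9, 11, 8]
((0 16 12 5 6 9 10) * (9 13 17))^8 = [10, 1, 2, 3, 4, 12, 5, 7, 8, 17, 9, 11, 16, 6, 14, 15, 0, 13] = (0 10 9 17 13 6 5 12 16)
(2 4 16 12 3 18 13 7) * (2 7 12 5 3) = (2 4 16 5 3 18 13 12) = [0, 1, 4, 18, 16, 3, 6, 7, 8, 9, 10, 11, 2, 12, 14, 15, 5, 17, 13]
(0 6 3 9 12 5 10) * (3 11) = (0 6 11 3 9 12 5 10) = [6, 1, 2, 9, 4, 10, 11, 7, 8, 12, 0, 3, 5]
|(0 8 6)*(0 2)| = |(0 8 6 2)| = 4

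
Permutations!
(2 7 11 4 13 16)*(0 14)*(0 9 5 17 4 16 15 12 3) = (0 14 9 5 17 4 13 15 12 3)(2 7 11 16) = [14, 1, 7, 0, 13, 17, 6, 11, 8, 5, 10, 16, 3, 15, 9, 12, 2, 4]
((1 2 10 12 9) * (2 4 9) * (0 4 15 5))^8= (0 9 15)(1 5 4)(2 12 10)= [9, 5, 12, 3, 1, 4, 6, 7, 8, 15, 2, 11, 10, 13, 14, 0]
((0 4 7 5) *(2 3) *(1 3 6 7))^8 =[0, 1, 2, 3, 4, 5, 6, 7] =(7)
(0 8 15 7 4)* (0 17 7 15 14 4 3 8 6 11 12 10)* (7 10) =[6, 1, 2, 8, 17, 5, 11, 3, 14, 9, 0, 12, 7, 13, 4, 15, 16, 10] =(0 6 11 12 7 3 8 14 4 17 10)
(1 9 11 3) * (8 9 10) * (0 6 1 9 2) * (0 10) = (0 6 1)(2 10 8)(3 9 11) = [6, 0, 10, 9, 4, 5, 1, 7, 2, 11, 8, 3]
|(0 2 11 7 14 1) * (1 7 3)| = |(0 2 11 3 1)(7 14)| = 10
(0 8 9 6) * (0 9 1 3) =(0 8 1 3)(6 9) =[8, 3, 2, 0, 4, 5, 9, 7, 1, 6]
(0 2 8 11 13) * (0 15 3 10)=[2, 1, 8, 10, 4, 5, 6, 7, 11, 9, 0, 13, 12, 15, 14, 3]=(0 2 8 11 13 15 3 10)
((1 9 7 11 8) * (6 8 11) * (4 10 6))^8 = (11)(1 9 7 4 10 6 8) = [0, 9, 2, 3, 10, 5, 8, 4, 1, 7, 6, 11]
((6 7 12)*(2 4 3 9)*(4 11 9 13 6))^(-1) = (2 9 11)(3 4 12 7 6 13) = [0, 1, 9, 4, 12, 5, 13, 6, 8, 11, 10, 2, 7, 3]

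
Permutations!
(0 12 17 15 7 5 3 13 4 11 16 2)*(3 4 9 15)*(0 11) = [12, 1, 11, 13, 0, 4, 6, 5, 8, 15, 10, 16, 17, 9, 14, 7, 2, 3] = (0 12 17 3 13 9 15 7 5 4)(2 11 16)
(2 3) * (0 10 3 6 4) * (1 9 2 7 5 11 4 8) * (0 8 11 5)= (0 10 3 7)(1 9 2 6 11 4 8)= [10, 9, 6, 7, 8, 5, 11, 0, 1, 2, 3, 4]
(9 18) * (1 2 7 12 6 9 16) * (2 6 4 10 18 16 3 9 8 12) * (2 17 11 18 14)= (1 6 8 12 4 10 14 2 7 17 11 18 3 9 16)= [0, 6, 7, 9, 10, 5, 8, 17, 12, 16, 14, 18, 4, 13, 2, 15, 1, 11, 3]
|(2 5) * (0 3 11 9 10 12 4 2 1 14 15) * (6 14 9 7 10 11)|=|(0 3 6 14 15)(1 9 11 7 10 12 4 2 5)|=45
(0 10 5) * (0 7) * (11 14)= (0 10 5 7)(11 14)= [10, 1, 2, 3, 4, 7, 6, 0, 8, 9, 5, 14, 12, 13, 11]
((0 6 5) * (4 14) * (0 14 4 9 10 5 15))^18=(15)(5 9)(10 14)=[0, 1, 2, 3, 4, 9, 6, 7, 8, 5, 14, 11, 12, 13, 10, 15]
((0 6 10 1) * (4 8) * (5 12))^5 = (0 6 10 1)(4 8)(5 12) = [6, 0, 2, 3, 8, 12, 10, 7, 4, 9, 1, 11, 5]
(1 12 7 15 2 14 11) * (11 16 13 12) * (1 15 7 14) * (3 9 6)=(1 11 15 2)(3 9 6)(12 14 16 13)=[0, 11, 1, 9, 4, 5, 3, 7, 8, 6, 10, 15, 14, 12, 16, 2, 13]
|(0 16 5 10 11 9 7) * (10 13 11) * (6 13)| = |(0 16 5 6 13 11 9 7)| = 8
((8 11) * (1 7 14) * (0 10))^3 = [10, 1, 2, 3, 4, 5, 6, 7, 11, 9, 0, 8, 12, 13, 14] = (14)(0 10)(8 11)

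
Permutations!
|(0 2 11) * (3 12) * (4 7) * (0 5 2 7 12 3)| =|(0 7 4 12)(2 11 5)| =12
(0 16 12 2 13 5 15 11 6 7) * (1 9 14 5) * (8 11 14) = (0 16 12 2 13 1 9 8 11 6 7)(5 15 14) = [16, 9, 13, 3, 4, 15, 7, 0, 11, 8, 10, 6, 2, 1, 5, 14, 12]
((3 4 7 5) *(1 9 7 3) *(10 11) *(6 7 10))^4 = (1 6 9 7 10 5 11) = [0, 6, 2, 3, 4, 11, 9, 10, 8, 7, 5, 1]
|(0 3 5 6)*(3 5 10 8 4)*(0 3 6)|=10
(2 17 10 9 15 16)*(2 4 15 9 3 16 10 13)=(2 17 13)(3 16 4 15 10)=[0, 1, 17, 16, 15, 5, 6, 7, 8, 9, 3, 11, 12, 2, 14, 10, 4, 13]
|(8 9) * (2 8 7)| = 4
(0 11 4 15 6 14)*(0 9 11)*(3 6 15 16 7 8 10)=(3 6 14 9 11 4 16 7 8 10)=[0, 1, 2, 6, 16, 5, 14, 8, 10, 11, 3, 4, 12, 13, 9, 15, 7]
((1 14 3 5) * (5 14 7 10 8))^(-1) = (1 5 8 10 7)(3 14) = [0, 5, 2, 14, 4, 8, 6, 1, 10, 9, 7, 11, 12, 13, 3]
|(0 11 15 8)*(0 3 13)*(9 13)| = 7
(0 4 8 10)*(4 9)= [9, 1, 2, 3, 8, 5, 6, 7, 10, 4, 0]= (0 9 4 8 10)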